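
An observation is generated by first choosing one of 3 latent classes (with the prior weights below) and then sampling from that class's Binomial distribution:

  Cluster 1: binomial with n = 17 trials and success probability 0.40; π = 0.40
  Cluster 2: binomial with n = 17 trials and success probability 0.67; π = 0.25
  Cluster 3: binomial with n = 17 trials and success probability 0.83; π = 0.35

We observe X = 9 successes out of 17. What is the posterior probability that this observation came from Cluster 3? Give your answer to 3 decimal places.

The responsibility of component k is π_k f_k(x) divided by Σ_j π_j f_j(x).
Evaluate each component's likelihood at the observed value:
  p_1 = C(17,9)·0.40^9·0.60^8 = 24310·0.000262144·0.0167962 = 0.107037
  p_2 = C(17,9)·0.67^9·0.33^8 = 24310·0.0272065·0.000140641 = 0.0930186
  p_3 = C(17,9)·0.83^9·0.17^8 = 24310·0.18694·6.97576e-07 = 0.00317015
Prior × likelihood for each component:
  π_1·p_1 = 0.40 × 0.107037 = 0.0428149
  π_2·p_2 = 0.25 × 0.0930186 = 0.0232546
  π_3·p_3 = 0.35 × 0.00317015 = 0.00110955
Sum: 0.0428149 + 0.0232546 + 0.00110955 = 0.0671791
So the posterior for Cluster 3 is 0.00110955 / 0.0671791 ≈ 0.017.

0.017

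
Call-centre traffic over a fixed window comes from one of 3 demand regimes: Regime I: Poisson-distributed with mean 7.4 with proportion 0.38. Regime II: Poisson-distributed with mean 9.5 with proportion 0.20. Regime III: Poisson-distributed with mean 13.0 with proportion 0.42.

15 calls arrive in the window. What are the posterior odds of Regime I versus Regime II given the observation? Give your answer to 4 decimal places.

0.3659

Only the two components matter; the odds are (π_i f_i(x)) / (π_j f_j(x)).
Evaluate each component's likelihood at the observed value:
  L_I = e^(−7.4)·7.4^15/15! = 0.00510737
  L_II = e^(−9.5)·9.5^15/15! = 0.026519
  L_III = e^(−13.0)·13.0^15/15! = 0.0884754
Posterior odds = (π_I·L_I) / (π_II·L_II) = (0.38·0.00510737) / (0.20·0.026519) = 0.0019408 / 0.0053038 ≈ 0.3659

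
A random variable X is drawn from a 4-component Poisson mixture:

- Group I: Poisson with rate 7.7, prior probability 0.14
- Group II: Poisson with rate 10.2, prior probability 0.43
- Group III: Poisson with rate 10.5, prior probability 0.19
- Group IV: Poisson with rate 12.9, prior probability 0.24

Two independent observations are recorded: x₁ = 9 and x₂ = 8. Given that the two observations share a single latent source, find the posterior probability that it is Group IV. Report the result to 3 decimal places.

By Bayes' theorem, P(k | x) = π_k f_k(x) / Σ_j π_j f_j(x).
Since both observations come from the same component, the likelihood for component k is f_k(x₁)·f_k(x₂).
  f_I = [0.118737] × [0.138783] = 0.0164787
  f_II = [0.122415] × [0.108013] = 0.0132224
  f_III = [0.11772] × [0.100902] = 0.0118782
  f_IV = [0.0680998] × [0.0475115] = 0.00323552
Weight by the priors:
  π_I·f_I = 0.14 × 0.0164787 = 0.00230702
  π_II·f_II = 0.43 × 0.0132224 = 0.00568565
  π_III·f_III = 0.19 × 0.0118782 = 0.00225686
  π_IV·f_IV = 0.24 × 0.00323552 = 0.000776524
Evidence: 0.00230702 + 0.00568565 + 0.00225686 + 0.000776524 = 0.0110261
Responsibility of Group IV: 0.000776524 / 0.0110261 ≈ 0.070

0.070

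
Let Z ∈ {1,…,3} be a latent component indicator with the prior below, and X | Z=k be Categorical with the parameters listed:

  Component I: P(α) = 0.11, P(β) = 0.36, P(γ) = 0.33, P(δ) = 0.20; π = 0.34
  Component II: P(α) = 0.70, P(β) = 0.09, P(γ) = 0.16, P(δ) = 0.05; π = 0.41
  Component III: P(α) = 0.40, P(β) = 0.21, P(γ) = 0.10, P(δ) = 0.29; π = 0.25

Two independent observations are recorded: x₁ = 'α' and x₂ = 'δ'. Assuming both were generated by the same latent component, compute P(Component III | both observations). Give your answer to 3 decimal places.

0.571

Posterior ∝ prior × likelihood, so P(k | x) ∝ π_k f_k(x); normalise over all components.
Since both observations come from the same component, the likelihood for component k is f_k(x₁)·f_k(x₂).
  L_I = [0.11] × [0.2] = 0.022
  L_II = [0.7] × [0.05] = 0.035
  L_III = [0.4] × [0.29] = 0.116
Unnormalised posteriors:
  π_I·L_I = 0.34 × 0.022 = 0.00748
  π_II·L_II = 0.41 × 0.035 = 0.01435
  π_III·L_III = 0.25 × 0.116 = 0.029
Normaliser: 0.00748 + 0.01435 + 0.029 = 0.05083
P(Component III | x₁,x₂) ≈ 0.571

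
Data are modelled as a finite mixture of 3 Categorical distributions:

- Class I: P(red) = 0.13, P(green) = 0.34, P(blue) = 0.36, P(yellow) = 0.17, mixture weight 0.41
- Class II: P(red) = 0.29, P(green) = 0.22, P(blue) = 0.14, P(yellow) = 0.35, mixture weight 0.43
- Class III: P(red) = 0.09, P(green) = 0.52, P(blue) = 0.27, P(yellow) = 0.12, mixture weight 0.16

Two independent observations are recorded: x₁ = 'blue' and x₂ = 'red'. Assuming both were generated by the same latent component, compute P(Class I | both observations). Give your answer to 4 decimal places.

The responsibility of component k is π_k f_k(x) divided by Σ_j π_j f_j(x).
Since both observations come from the same component, the likelihood for component k is f_k(x₁)·f_k(x₂).
  f_I = [0.36] × [0.13] = 0.0468
  f_II = [0.14] × [0.29] = 0.0406
  f_III = [0.27] × [0.09] = 0.0243
Prior × likelihood for each component:
  π_I·f_I = 0.41 × 0.0468 = 0.019188
  π_II·f_II = 0.43 × 0.0406 = 0.017458
  π_III·f_III = 0.16 × 0.0243 = 0.003888
Normaliser: 0.019188 + 0.017458 + 0.003888 = 0.040534
So the posterior for Class I is 0.019188 / 0.040534 ≈ 0.4734.

0.4734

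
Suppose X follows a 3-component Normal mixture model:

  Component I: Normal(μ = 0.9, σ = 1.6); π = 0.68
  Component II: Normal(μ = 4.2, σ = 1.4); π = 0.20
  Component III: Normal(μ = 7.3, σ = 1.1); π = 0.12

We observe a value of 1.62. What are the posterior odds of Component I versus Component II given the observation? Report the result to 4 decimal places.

The posterior odds equal the prior odds times the likelihood ratio: (w_i/w_j)·(f_i(x)/f_j(x)).
Evaluate each component's likelihood at the observed value:
  p_I = 0.225329
  p_II = 0.0521583
  p_III = 5.88423e-07
Posterior odds = (w_I·p_I) / (w_II·p_II) = (0.68·0.225329) / (0.20·0.0521583) = 0.153224 / 0.0104317 ≈ 14.6884

14.6884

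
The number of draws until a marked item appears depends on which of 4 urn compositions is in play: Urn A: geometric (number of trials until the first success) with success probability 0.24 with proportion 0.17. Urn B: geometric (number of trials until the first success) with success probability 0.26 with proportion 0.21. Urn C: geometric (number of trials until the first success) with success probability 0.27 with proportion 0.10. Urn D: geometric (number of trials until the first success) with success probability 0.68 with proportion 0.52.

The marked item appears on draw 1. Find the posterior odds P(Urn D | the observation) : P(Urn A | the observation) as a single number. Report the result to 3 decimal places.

8.667

Since P(k|x) ∝ P(Z=k) f_k(x), the posterior odds are P(Z=i) f_i(x) / (P(Z=j) f_j(x)).
Evaluate each component's likelihood at the observed value:
  p_A = 0.24
  p_B = 0.26
  p_C = 0.27
  p_D = 0.68
Posterior odds = (P(Z=D)·p_D) / (P(Z=A)·p_A) = (0.52·0.68) / (0.17·0.24) = 0.3536 / 0.0408 ≈ 8.667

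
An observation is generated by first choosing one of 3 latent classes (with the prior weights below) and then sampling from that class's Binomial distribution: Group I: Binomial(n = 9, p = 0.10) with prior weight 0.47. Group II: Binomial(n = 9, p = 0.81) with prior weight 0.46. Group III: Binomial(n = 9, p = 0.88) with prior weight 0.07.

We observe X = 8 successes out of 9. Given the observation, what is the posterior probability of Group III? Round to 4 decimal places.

The responsibility of component k is π_k f_k(x) divided by Σ_j π_j f_j(x).
Evaluate each component's likelihood at the observed value:
  p_I = 8.1e-08
  p_II = 0.316866
  p_III = 0.388405
Multiply by the mixture weights:
  π_I·p_I = 0.47 × 8.1e-08 = 3.807e-08
  π_II·p_II = 0.46 × 0.316866 = 0.145759
  π_III·p_III = 0.07 × 0.388405 = 0.0271884
Evidence: 3.807e-08 + 0.145759 + 0.0271884 = 0.172947
So the posterior for Group III is 0.0271884 / 0.172947 ≈ 0.1572.

0.1572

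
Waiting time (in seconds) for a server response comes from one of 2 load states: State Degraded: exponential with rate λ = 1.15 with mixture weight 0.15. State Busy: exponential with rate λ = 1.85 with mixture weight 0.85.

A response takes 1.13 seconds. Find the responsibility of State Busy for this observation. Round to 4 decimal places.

0.8052

Apply Bayes' rule: the posterior for each component is proportional to its prior times its likelihood at x.
Exponential densities:
  L_Degraded = 0.313568
  L_Busy = 0.228707
Weight by the priors:
  P(Z=Degraded)·L_Degraded = 0.15 × 0.313568 = 0.0470352
  P(Z=Busy)·L_Busy = 0.85 × 0.228707 = 0.194401
Denominator: 0.0470352 + 0.194401 = 0.241436
P(State Busy | data) ≈ 0.8052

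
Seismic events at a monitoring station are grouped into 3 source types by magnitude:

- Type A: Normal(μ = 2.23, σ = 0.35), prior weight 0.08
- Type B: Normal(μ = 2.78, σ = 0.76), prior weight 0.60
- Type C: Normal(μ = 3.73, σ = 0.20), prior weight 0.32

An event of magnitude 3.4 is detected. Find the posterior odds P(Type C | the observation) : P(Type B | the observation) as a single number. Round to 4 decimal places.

Since P(k|x) ∝ P(Z=k) f_k(x), the posterior odds are P(Z=i) f_i(x) / (P(Z=j) f_j(x)).
Normal densities:
  f_A = 0.00426863
  f_B = 0.376342
  f_C = 0.511325
0.163624 / 0.225805 ≈ 0.7246

0.7246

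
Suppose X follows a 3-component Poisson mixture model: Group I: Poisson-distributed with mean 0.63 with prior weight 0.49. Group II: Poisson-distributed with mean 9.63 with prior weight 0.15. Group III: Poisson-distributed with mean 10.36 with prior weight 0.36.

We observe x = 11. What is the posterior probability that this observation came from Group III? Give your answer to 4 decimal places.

The responsibility of component k is w_k f_k(x) divided by Σ_j w_j f_j(x).
Component likelihoods at x = 11:
  f_I = 8.27913e-11
  f_II = 0.108762
  f_III = 0.117088
Prior × likelihood for each component:
  w_I·f_I = 0.49 × 8.27913e-11 = 4.05677e-11
  w_II·f_II = 0.15 × 0.108762 = 0.0163143
  w_III·f_III = 0.36 × 0.117088 = 0.0421515
Marginal: 4.05677e-11 + 0.0163143 + 0.0421515 = 0.0584658
Responsibility of Group III: 0.0421515 / 0.0584658 ≈ 0.7210

0.7210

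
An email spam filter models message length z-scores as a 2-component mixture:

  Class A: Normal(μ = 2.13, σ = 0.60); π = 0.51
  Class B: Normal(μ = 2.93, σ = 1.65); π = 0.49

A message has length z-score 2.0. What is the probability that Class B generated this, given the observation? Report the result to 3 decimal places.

0.234

P(component k | x) = P(Z=k)·f_k(x) / marginal(x), where marginal(x) = Σ_j P(Z=j)·f_j(x).
Normal densities:
  L_A = (1/(0.60·√(2π)))·exp(−(2.0−2.13)²/(2·0.60²)) = 0.664904·exp(-0.02347) = 0.649479
  L_B = (1/(1.65·√(2π)))·exp(−(2.0−2.93)²/(2·1.65²)) = 0.241783·exp(-0.15884) = 0.206273
Unnormalised posteriors:
  P(Z=A)·L_A = 0.51 × 0.649479 = 0.331234
  P(Z=B)·L_B = 0.49 × 0.206273 = 0.101074
Normaliser: 0.331234 + 0.101074 = 0.432308
P(Class B | x) ≈ 0.234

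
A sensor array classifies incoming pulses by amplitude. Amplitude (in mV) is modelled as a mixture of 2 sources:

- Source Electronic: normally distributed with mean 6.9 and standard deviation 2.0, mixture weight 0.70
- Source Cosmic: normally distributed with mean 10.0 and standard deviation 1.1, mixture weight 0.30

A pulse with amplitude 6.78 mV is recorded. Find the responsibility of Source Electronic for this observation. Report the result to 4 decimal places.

By Bayes' theorem, P(k | x) = π_k f_k(x) / Σ_j π_j f_j(x).
Component likelihoods at x = 6.78 mV:
  L_Electronic = 0.199112
  L_Cosmic = 0.00499803
Prior × likelihood for each component:
  π_Electronic·L_Electronic = 0.70 × 0.199112 = 0.139379
  π_Cosmic·L_Cosmic = 0.30 × 0.00499803 = 0.00149941
Normaliser: 0.139379 + 0.00149941 = 0.140878
P(Source Electronic | 6.78 mV) = 0.139379 / 0.140878 ≈ 0.9894

0.9894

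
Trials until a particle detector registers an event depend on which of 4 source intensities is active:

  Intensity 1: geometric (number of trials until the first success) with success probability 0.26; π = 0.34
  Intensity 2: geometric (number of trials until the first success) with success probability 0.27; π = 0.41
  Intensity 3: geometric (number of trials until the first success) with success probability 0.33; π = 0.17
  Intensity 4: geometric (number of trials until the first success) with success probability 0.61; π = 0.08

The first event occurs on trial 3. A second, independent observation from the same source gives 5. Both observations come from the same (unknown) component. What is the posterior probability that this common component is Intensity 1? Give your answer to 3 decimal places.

0.375

Posterior ∝ prior × likelihood, so P(k | x) ∝ π_k f_k(x); normalise over all components.
Since both observations come from the same component, the likelihood for component k is f_k(x₁)·f_k(x₂).
  p_1 = [0.26·(1−0.26)^2 = 0.26·0.5476 = 0.142376] × [0.0779651] = 0.0111004
  p_2 = [0.27·(1−0.27)^2 = 0.27·0.5329 = 0.143883] × [0.0766753] = 0.0110323
  p_3 = [0.33·(1−0.33)^2 = 0.33·0.4489 = 0.148137] × [0.0664987] = 0.00985092
  p_4 = [0.61·(1−0.61)^2 = 0.61·0.1521 = 0.092781] × [0.014112] = 0.00130932
Unnormalised posteriors:
  π_1·p_1 = 0.34 × 0.0111004 = 0.00377412
  π_2·p_2 = 0.41 × 0.0110323 = 0.00452323
  π_3·p_3 = 0.17 × 0.00985092 = 0.00167466
  π_4·p_4 = 0.08 × 0.00130932 = 0.000104746
Evidence: 0.00377412 + 0.00452323 + 0.00167466 + 0.000104746 = 0.0100768
P(Intensity 1 | x₁, x₂) = 0.00377412 / 0.0100768 ≈ 0.375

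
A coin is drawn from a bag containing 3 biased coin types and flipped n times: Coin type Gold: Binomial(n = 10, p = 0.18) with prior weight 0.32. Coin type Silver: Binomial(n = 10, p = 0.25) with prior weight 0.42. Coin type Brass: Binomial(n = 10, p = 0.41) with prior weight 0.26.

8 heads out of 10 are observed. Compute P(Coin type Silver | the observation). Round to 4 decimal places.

0.0474

Apply Bayes' rule: the posterior for each component is proportional to its prior times its likelihood at x.
Binomial probabilities:
  L_Gold = 3.33442e-05
  L_Silver = 0.000386238
  L_Brass = 0.012508
Multiply by the mixture weights:
  π_Gold·L_Gold = 0.32 × 3.33442e-05 = 1.06701e-05
  π_Silver·L_Silver = 0.42 × 0.000386238 = 0.00016222
  π_Brass·L_Brass = 0.26 × 0.012508 = 0.00325208
Sum: 1.06701e-05 + 0.00016222 + 0.00325208 = 0.00342497
P(Coin type Silver | data) = 0.00016222 / 0.00342497 ≈ 0.0474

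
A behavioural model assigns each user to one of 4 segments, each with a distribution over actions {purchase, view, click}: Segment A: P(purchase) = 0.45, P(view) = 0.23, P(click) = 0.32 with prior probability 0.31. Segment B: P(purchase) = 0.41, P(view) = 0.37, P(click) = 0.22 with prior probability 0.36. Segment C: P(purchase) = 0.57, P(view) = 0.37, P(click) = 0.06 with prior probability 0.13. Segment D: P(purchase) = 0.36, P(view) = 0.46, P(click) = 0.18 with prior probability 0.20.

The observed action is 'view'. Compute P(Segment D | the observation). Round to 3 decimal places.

Posterior ∝ prior × likelihood, so P(k | x) ∝ w_k f_k(x); normalise over all components.
Categorical probabilities:
  p_A = 0.23
  p_B = 0.37
  p_C = 0.37
  p_D = 0.46
Multiply by the mixture weights:
  w_A·p_A = 0.31 × 0.23 = 0.0713
  w_B·p_B = 0.36 × 0.37 = 0.1332
  w_C·p_C = 0.13 × 0.37 = 0.0481
  w_D·p_D = 0.20 × 0.46 = 0.092
Sum: 0.0713 + 0.1332 + 0.0481 + 0.092 = 0.3446
P(Segment D | data) = 0.092 / 0.3446 ≈ 0.267

0.267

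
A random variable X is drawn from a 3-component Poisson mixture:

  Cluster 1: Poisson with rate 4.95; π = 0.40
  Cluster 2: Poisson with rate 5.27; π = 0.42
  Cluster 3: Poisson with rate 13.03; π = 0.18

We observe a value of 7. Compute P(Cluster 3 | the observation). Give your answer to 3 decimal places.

0.053

The responsibility of component k is P(Z=k) f_k(x) divided by Σ_j P(Z=j) f_j(x).
Poisson probabilities:
  p_1 = e^(−4.95)·4.95^7/7! = 0.102341
  p_2 = e^(−5.27)·5.27^7/7! = 0.115216
  p_3 = e^(−13.03)·13.03^7/7! = 0.0277539
Unnormalised posteriors:
  P(Z=1)·p_1 = 0.40 × 0.102341 = 0.0409363
  P(Z=2)·p_2 = 0.42 × 0.115216 = 0.0483906
  P(Z=3)·p_3 = 0.18 × 0.0277539 = 0.00499569
Normaliser: 0.0409363 + 0.0483906 + 0.00499569 = 0.0943226
So the posterior for Cluster 3 is 0.00499569 / 0.0943226 ≈ 0.053.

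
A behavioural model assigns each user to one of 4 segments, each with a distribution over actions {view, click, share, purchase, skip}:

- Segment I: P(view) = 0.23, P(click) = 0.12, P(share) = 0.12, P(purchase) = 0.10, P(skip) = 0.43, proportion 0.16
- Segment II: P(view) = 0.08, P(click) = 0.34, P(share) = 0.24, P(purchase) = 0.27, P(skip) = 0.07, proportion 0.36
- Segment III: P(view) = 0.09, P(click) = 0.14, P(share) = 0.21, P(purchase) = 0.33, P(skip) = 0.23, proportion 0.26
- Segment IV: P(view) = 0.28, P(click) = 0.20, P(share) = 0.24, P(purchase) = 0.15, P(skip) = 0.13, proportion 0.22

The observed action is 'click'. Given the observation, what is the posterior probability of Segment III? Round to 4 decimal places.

Posterior ∝ prior × likelihood, so P(k | x) ∝ w_k f_k(x); normalise over all components.
Evaluate each component's likelihood at the observed value:
  p_I = 0.12
  p_II = 0.34
  p_III = 0.14
  p_IV = 0.2
Weight by the priors:
  w_I·p_I = 0.16 × 0.12 = 0.0192
  w_II·p_II = 0.36 × 0.34 = 0.1224
  w_III·p_III = 0.26 × 0.14 = 0.0364
  w_IV·p_IV = 0.22 × 0.2 = 0.044
Marginal: 0.0192 + 0.1224 + 0.0364 + 0.044 = 0.222
So the posterior for Segment III is 0.0364 / 0.222 ≈ 0.1640.

0.1640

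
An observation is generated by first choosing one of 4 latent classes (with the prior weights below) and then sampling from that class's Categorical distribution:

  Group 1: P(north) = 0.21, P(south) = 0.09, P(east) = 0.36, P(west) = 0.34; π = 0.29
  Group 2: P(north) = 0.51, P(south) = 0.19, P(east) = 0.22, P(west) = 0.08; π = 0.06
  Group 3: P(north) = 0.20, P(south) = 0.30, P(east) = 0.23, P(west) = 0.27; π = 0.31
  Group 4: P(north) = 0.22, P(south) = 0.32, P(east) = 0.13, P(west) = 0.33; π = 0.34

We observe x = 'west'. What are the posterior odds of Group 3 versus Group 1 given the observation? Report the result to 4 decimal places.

The posterior odds equal the prior odds times the likelihood ratio: (π_i/π_j)·(f_i(x)/f_j(x)).
Categorical probabilities:
  f_1 = 0.34
  f_2 = 0.08
  f_3 = 0.27
  f_4 = 0.33
Posterior odds = (π_3·f_3) / (π_1·f_1) = (0.31·0.27) / (0.29·0.34) = 0.0837 / 0.0986 ≈ 0.8489

0.8489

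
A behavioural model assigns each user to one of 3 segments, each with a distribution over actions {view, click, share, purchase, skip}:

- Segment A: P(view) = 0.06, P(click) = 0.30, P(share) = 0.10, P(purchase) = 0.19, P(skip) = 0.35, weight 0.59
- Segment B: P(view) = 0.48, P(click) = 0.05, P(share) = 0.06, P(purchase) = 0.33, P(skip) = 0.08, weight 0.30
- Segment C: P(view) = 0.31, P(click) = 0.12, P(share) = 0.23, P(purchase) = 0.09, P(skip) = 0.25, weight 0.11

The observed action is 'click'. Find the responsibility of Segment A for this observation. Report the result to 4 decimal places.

The responsibility of component k is π_k f_k(x) divided by Σ_j π_j f_j(x).
Evaluate each component's likelihood at the observed value:
  L_A = 0.3
  L_B = 0.05
  L_C = 0.12
Weight by the priors:
  π_A·L_A = 0.59 × 0.3 = 0.177
  π_B·L_B = 0.30 × 0.05 = 0.015
  π_C·L_C = 0.11 × 0.12 = 0.0132
Evidence: 0.177 + 0.015 + 0.0132 = 0.2052
So the posterior for Segment A is 0.177 / 0.2052 ≈ 0.8626.

0.8626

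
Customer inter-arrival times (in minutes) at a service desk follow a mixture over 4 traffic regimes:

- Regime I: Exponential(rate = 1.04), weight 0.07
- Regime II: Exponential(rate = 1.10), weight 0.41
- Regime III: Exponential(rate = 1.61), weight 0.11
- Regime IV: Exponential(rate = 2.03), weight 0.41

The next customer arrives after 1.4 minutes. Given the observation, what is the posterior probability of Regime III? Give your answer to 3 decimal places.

0.103

Apply Bayes' rule: the posterior for each component is proportional to its prior times its likelihood at x.
Component likelihoods at x = 1.4 minutes:
  p_I = 1.04·e^(−1.04·1.4) = 1.04·e^(−1.4560) = 0.242494
  p_II = 1.10·e^(−1.10·1.4) = 1.10·e^(−1.5400) = 0.235819
  p_III = 1.61·e^(−1.61·1.4) = 1.61·e^(−2.2540) = 0.169015
  p_IV = 2.03·e^(−2.03·1.4) = 2.03·e^(−2.8420) = 0.118367
Multiply by the mixture weights:
  π_I·p_I = 0.07 × 0.242494 = 0.0169746
  π_II·p_II = 0.41 × 0.235819 = 0.0966859
  π_III·p_III = 0.11 × 0.169015 = 0.0185917
  π_IV·p_IV = 0.41 × 0.118367 = 0.0485305
Normaliser: 0.0169746 + 0.0966859 + 0.0185917 + 0.0485305 = 0.180783
So the posterior for Regime III is 0.0185917 / 0.180783 ≈ 0.103.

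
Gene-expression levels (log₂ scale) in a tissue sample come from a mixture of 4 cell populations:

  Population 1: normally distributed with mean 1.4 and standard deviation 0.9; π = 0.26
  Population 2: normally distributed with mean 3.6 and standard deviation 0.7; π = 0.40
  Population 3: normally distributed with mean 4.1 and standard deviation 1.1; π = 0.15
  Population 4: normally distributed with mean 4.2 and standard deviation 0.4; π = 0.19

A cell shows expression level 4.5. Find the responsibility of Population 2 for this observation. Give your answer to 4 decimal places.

0.3393

By Bayes' theorem, P(k | x) = π_k f_k(x) / Σ_j π_j f_j(x).
Component likelihoods at x = 4.5:
  f_1 = (1/(0.9·√(2π)))·exp(−(4.5−1.4)²/(2·0.9²)) = 0.443269·exp(-5.93210) = 0.00117595
  f_2 = (1/(0.7·√(2π)))·exp(−(4.5−3.6)²/(2·0.7²)) = 0.569918·exp(-0.82653) = 0.249376
  f_3 = (1/(1.1·√(2π)))·exp(−(4.5−4.1)²/(2·1.1²)) = 0.362675·exp(-0.06612) = 0.339472
  f_4 = (1/(0.4·√(2π)))·exp(−(4.5−4.2)²/(2·0.4²)) = 0.997356·exp(-0.28125) = 0.752844
Unnormalised posteriors:
  π_1·f_1 = 0.26 × 0.00117595 = 0.000305748
  π_2·f_2 = 0.40 × 0.249376 = 0.0997503
  π_3·f_3 = 0.15 × 0.339472 = 0.0509208
  π_4·f_4 = 0.19 × 0.752844 = 0.14304
Marginal: 0.000305748 + 0.0997503 + 0.0509208 + 0.14304 = 0.294017
Responsibility of Population 2: 0.0997503 / 0.294017 ≈ 0.3393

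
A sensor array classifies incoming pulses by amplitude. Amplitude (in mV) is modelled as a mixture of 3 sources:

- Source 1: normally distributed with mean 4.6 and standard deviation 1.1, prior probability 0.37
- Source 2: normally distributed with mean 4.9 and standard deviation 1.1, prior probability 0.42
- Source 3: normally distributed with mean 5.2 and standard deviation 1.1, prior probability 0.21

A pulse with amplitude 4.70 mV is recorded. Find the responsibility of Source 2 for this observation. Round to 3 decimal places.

0.425

Apply Bayes' rule: the posterior for each component is proportional to its prior times its likelihood at x.
Evaluate each component's likelihood at the observed value:
  f_1 = 0.361179
  f_2 = 0.356729
  f_3 = 0.327079
Unnormalised posteriors:
  π_1·f_1 = 0.37 × 0.361179 = 0.133636
  π_2·f_2 = 0.42 × 0.356729 = 0.149826
  π_3·f_3 = 0.21 × 0.327079 = 0.0686865
Evidence: 0.133636 + 0.149826 + 0.0686865 = 0.352149
P(Source 2 | data) = 0.149826 / 0.352149 ≈ 0.425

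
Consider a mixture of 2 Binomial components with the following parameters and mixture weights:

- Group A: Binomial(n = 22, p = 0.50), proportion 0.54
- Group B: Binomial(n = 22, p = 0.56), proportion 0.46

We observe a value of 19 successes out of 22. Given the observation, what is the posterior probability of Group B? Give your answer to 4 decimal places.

Apply Bayes' rule: the posterior for each component is proportional to its prior times its likelihood at x.
Evaluate each component's likelihood at the observed value:
  p_A = 0.000367165
  p_B = 0.00215502
Weight by the priors:
  P(Z=A)·p_A = 0.54 × 0.000367165 = 0.000198269
  P(Z=B)·p_B = 0.46 × 0.00215502 = 0.000991309
Marginal: 0.000198269 + 0.000991309 = 0.00118958
Responsibility of Group B: 0.000991309 / 0.00118958 ≈ 0.8333

0.8333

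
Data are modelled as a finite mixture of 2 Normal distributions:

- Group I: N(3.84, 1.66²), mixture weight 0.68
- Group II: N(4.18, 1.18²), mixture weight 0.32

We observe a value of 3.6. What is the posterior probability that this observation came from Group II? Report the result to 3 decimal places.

0.372

Posterior ∝ prior × likelihood, so P(k | x) ∝ π_k f_k(x); normalise over all components.
Evaluate each component's likelihood at the observed value:
  L_I = (1/(1.66·√(2π)))·exp(−(3.6−3.84)²/(2·1.66²)) = 0.240327·exp(-0.01045) = 0.237828
  L_II = (1/(1.18·√(2π)))·exp(−(3.6−4.18)²/(2·1.18²)) = 0.338087·exp(-0.12080) = 0.299617
Prior × likelihood for each component:
  π_I·L_I = 0.68 × 0.237828 = 0.161723
  π_II·L_II = 0.32 × 0.299617 = 0.0958773
Evidence: 0.161723 + 0.0958773 = 0.2576
Responsibility of Group II: 0.0958773 / 0.2576 ≈ 0.372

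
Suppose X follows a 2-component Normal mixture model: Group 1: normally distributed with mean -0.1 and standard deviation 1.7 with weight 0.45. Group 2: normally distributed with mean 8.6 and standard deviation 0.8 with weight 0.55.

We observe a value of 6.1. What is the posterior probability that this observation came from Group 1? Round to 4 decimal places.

P(component k | x) = P(Z=k)·f_k(x) / marginal(x), where marginal(x) = Σ_j P(Z=j)·f_j(x).
Component likelihoods at x = 6.1:
  L_1 = 0.000303513
  L_2 = 0.00377782
Prior × likelihood for each component:
  P(Z=1)·L_1 = 0.45 × 0.000303513 = 0.000136581
  P(Z=2)·L_2 = 0.55 × 0.00377782 = 0.0020778
Denominator: 0.000136581 + 0.0020778 = 0.00221438
P(Group 1 | 6.1) ≈ 0.0617

0.0617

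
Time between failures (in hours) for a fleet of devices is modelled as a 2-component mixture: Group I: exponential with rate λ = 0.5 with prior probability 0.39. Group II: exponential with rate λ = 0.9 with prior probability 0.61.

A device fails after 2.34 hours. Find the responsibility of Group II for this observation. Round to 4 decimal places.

0.5248

P(component k | x) = π_k·f_k(x) / marginal(x), where marginal(x) = Σ_j π_j·f_j(x).
Component likelihoods at x = 2.34 hours:
  p_I = 0.5·e^(−0.5·2.34) = 0.5·e^(−1.1700) = 0.155183
  p_II = 0.9·e^(−0.9·2.34) = 0.9·e^(−2.1060) = 0.109552
Weight by the priors:
  π_I·p_I = 0.39 × 0.155183 = 0.0605216
  π_II·p_II = 0.61 × 0.109552 = 0.0668264
Evidence: 0.0605216 + 0.0668264 = 0.127348
So the posterior for Group II is 0.0668264 / 0.127348 ≈ 0.5248.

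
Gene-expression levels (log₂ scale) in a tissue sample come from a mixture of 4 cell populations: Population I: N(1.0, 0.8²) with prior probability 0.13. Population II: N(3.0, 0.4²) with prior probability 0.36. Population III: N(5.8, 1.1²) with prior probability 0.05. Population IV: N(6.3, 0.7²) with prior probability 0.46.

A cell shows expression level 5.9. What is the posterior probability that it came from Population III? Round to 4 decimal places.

0.0750

P(component k | x) = w_k·f_k(x) / marginal(x), where marginal(x) = Σ_j w_j·f_j(x).
Evaluate each component's likelihood at the observed value:
  p_I = (1/(0.8·√(2π)))·exp(−(5.9−1.0)²/(2·0.8²)) = 0.498678·exp(-18.75781) = 3.55964e-09
  p_II = (1/(0.4·√(2π)))·exp(−(5.9−3.0)²/(2·0.4²)) = 0.997356·exp(-26.28125) = 3.84634e-12
  p_III = (1/(1.1·√(2π)))·exp(−(5.9−5.8)²/(2·1.1²)) = 0.362675·exp(-0.00413) = 0.361179
  p_IV = (1/(0.7·√(2π)))·exp(−(5.9−6.3)²/(2·0.7²)) = 0.569918·exp(-0.16327) = 0.484068
Multiply by the mixture weights:
  w_I·p_I = 0.13 × 3.55964e-09 = 4.62753e-10
  w_II·p_II = 0.36 × 3.84634e-12 = 1.38468e-12
  w_III·p_III = 0.05 × 0.361179 = 0.018059
  w_IV·p_IV = 0.46 × 0.484068 = 0.222672
Sum: 4.62753e-10 + 1.38468e-12 + 0.018059 + 0.222672 = 0.24073
Responsibility of Population III: 0.018059 / 0.24073 ≈ 0.0750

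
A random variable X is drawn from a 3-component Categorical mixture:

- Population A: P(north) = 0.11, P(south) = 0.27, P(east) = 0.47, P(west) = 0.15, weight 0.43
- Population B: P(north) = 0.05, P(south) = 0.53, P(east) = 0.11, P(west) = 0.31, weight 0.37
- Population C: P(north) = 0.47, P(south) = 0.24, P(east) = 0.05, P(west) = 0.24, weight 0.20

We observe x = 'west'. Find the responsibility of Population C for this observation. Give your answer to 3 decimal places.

0.211

Posterior ∝ prior × likelihood, so P(k | x) ∝ P(Z=k) f_k(x); normalise over all components.
Evaluate each component's likelihood at the observed value:
  p_A = P(west | comp) = 0.15
  p_B = P(west | comp) = 0.31
  p_C = P(west | comp) = 0.24
Prior × likelihood for each component:
  P(Z=A)·p_A = 0.43 × 0.15 = 0.0645
  P(Z=B)·p_B = 0.37 × 0.31 = 0.1147
  P(Z=C)·p_C = 0.20 × 0.24 = 0.048
Sum: 0.0645 + 0.1147 + 0.048 = 0.2272
P(Population C | 'west') ≈ 0.211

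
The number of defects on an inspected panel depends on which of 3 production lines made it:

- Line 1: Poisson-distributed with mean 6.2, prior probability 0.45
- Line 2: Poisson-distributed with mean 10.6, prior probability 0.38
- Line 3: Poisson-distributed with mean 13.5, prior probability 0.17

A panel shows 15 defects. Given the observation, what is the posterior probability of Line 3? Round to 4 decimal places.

Apply Bayes' rule: the posterior for each component is proportional to its prior times its likelihood at x.
Component likelihoods at x = 15 defects:
  p_1 = 0.0011933
  p_2 = 0.0456633
  p_3 = 0.0945217
Weight by the priors:
  π_1·p_1 = 0.45 × 0.0011933 = 0.000536985
  π_2·p_2 = 0.38 × 0.0456633 = 0.017352
  π_3·p_3 = 0.17 × 0.0945217 = 0.0160687
Marginal: 0.000536985 + 0.017352 + 0.0160687 = 0.0339577
P(Line 3 | data) = 0.0160687 / 0.0339577 ≈ 0.4732

0.4732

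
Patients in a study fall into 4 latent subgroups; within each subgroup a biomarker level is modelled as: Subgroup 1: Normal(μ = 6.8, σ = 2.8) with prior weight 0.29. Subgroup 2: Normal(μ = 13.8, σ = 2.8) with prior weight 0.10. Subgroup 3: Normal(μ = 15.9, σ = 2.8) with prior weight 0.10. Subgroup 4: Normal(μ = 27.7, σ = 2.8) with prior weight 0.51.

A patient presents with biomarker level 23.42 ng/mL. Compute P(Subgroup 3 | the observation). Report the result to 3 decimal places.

By Bayes' theorem, P(k | x) = π_k f_k(x) / Σ_j π_j f_j(x).
Normal densities:
  p_1 = 3.18469e-09
  p_2 = 0.000389509
  p_3 = 0.00386773
  p_4 = 0.0442977
Unnormalised posteriors:
  π_1·p_1 = 0.29 × 3.18469e-09 = 9.23561e-10
  π_2·p_2 = 0.10 × 0.000389509 = 3.89509e-05
  π_3·p_3 = 0.10 × 0.00386773 = 0.000386773
  π_4·p_4 = 0.51 × 0.0442977 = 0.0225918
Marginal: 9.23561e-10 + 3.89509e-05 + 0.000386773 + 0.0225918 = 0.0230175
So the posterior for Subgroup 3 is 0.000386773 / 0.0230175 ≈ 0.017.

0.017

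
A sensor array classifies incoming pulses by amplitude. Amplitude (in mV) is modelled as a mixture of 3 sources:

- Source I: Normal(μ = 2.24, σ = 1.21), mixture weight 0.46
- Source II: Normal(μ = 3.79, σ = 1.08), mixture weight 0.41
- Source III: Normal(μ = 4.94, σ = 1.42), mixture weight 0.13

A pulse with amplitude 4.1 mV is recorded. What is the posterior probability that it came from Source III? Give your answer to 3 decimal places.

Apply Bayes' rule: the posterior for each component is proportional to its prior times its likelihood at x.
Normal densities:
  f_I = (1/(1.21·√(2π)))·exp(−(4.1−2.24)²/(2·1.21²)) = 0.329704·exp(-1.18148) = 0.101162
  f_II = (1/(1.08·√(2π)))·exp(−(4.1−3.79)²/(2·1.08²)) = 0.369391·exp(-0.04120) = 0.354483
  f_III = (1/(1.42·√(2π)))·exp(−(4.1−4.94)²/(2·1.42²)) = 0.280945·exp(-0.17497) = 0.23585
Unnormalised posteriors:
  π_I·f_I = 0.46 × 0.101162 = 0.0465344
  π_II·f_II = 0.41 × 0.354483 = 0.145338
  π_III·f_III = 0.13 × 0.23585 = 0.0306605
Evidence: 0.0465344 + 0.145338 + 0.0306605 = 0.222533
So the posterior for Source III is 0.0306605 / 0.222533 ≈ 0.138.

0.138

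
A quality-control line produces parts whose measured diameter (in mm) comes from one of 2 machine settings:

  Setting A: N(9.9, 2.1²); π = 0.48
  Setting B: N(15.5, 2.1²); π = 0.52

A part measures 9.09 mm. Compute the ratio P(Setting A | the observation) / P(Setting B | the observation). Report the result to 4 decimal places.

Posterior odds = (π_i f_i(x)) / (π_j f_j(x)); the normalising sum cancels.
Component likelihoods at x = 9.09 mm:
  f_A = (1/(2.1·√(2π)))·exp(−(9.09−9.9)²/(2·2.1²)) = 0.189973·exp(-0.07439) = 0.176354
  f_B = (1/(2.1·√(2π)))·exp(−(9.09−15.5)²/(2·2.1²)) = 0.189973·exp(-4.65851) = 0.00180104
0.0846498 / 0.000936541 ≈ 90.3855

90.3855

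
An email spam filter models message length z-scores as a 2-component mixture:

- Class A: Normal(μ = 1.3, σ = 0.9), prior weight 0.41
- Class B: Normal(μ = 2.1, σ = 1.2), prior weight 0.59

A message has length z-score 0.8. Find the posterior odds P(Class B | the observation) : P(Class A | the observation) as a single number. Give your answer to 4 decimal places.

The posterior odds equal the prior odds times the likelihood ratio: (w_i/w_j)·(f_i(x)/f_j(x)).
Evaluate each component's likelihood at the observed value:
  p_A = (1/(0.9·√(2π)))·exp(−(0.8−1.3)²/(2·0.9²)) = 0.443269·exp(-0.15432) = 0.37988
  p_B = (1/(1.2·√(2π)))·exp(−(0.8−2.1)²/(2·1.2²)) = 0.332452·exp(-0.58681) = 0.184877
Posterior odds = (w_B·p_B) / (w_A·p_A) = (0.59·0.184877) / (0.41·0.37988) = 0.109077 / 0.155751 ≈ 0.7003

0.7003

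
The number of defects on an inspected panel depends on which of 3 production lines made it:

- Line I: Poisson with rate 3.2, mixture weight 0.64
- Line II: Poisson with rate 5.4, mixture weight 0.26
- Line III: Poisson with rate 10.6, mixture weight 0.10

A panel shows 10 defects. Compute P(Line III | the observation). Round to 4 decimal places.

By Bayes' theorem, P(k | x) = w_k f_k(x) / Σ_j w_j f_j(x).
Evaluate each component's likelihood at the observed value:
  p_I = e^(−3.2)·3.2^10/10! = 0.00126472
  p_II = e^(−5.4)·5.4^10/10! = 0.0262412
  p_III = e^(−10.6)·10.6^10/10! = 0.122963
Unnormalised posteriors:
  w_I·p_I = 0.64 × 0.00126472 = 0.000809421
  w_II·p_II = 0.26 × 0.0262412 = 0.00682272
  w_III·p_III = 0.10 × 0.122963 = 0.0122963
Normaliser: 0.000809421 + 0.00682272 + 0.0122963 = 0.0199284
P(Line III | 10 defects) ≈ 0.6170

0.6170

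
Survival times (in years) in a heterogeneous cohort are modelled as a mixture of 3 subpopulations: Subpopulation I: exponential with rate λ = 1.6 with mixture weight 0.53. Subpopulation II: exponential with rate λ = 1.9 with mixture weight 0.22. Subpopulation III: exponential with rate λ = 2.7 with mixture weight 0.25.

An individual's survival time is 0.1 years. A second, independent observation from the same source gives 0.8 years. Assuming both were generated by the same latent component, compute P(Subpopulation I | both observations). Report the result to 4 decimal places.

0.5139

By Bayes' theorem, P(k | x) = w_k f_k(x) / Σ_j w_j f_j(x).
Since both observations come from the same component, the likelihood for component k is f_k(x₁)·f_k(x₂).
  L_I = [1.6·e^(−1.6·0.1) = 1.6·e^(−0.1600) = 1.36343] × [0.44486] = 0.606535
  L_II = [1.9·e^(−1.9·0.1) = 1.9·e^(−0.1900) = 1.57122] × [0.415553] = 0.652926
  L_III = [2.7·e^(−2.7·0.1) = 2.7·e^(−0.2700) = 2.06112] × [0.311378] = 0.641789
Prior × likelihood for each component:
  w_I·L_I = 0.53 × 0.606535 = 0.321464
  w_II·L_II = 0.22 × 0.652926 = 0.143644
  w_III·L_III = 0.25 × 0.641789 = 0.160447
Normaliser: 0.321464 + 0.143644 + 0.160447 = 0.625554
P(Subpopulation I | x₁,x₂) = 0.321464 / 0.625554 ≈ 0.5139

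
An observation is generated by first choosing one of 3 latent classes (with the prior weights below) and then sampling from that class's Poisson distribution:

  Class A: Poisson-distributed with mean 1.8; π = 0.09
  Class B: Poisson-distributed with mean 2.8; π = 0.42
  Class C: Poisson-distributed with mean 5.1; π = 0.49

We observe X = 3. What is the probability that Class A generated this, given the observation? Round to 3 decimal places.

Posterior ∝ prior × likelihood, so P(k | x) ∝ π_k f_k(x); normalise over all components.
Poisson probabilities:
  L_A = 0.160671
  L_B = 0.222484
  L_C = 0.13479
Multiply by the mixture weights:
  π_A·L_A = 0.09 × 0.160671 = 0.0144603
  π_B·L_B = 0.42 × 0.222484 = 0.0934432
  π_C·L_C = 0.49 × 0.13479 = 0.0660471
Marginal: 0.0144603 + 0.0934432 + 0.0660471 = 0.173951
P(Class A | the observation) ≈ 0.083

0.083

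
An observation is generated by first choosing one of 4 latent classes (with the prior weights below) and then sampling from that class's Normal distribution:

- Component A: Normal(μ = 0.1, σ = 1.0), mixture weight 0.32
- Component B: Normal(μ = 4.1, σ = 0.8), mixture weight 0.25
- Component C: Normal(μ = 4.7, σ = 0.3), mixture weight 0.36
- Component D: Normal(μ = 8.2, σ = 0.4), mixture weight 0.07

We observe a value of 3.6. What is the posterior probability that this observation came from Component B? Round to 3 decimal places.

The responsibility of component k is π_k f_k(x) divided by Σ_j π_j f_j(x).
Component likelihoods at x = 3.6:
  f_A = (1/(1.0·√(2π)))·exp(−(3.6−0.1)²/(2·1.0²)) = 0.398942·exp(-6.12500) = 0.000872683
  f_B = (1/(0.8·√(2π)))·exp(−(3.6−4.1)²/(2·0.8²)) = 0.498678·exp(-0.19531) = 0.410201
  f_C = (1/(0.3·√(2π)))·exp(−(3.6−4.7)²/(2·0.3²)) = 1.329808·exp(-6.72222) = 0.0016009
  f_D = (1/(0.4·√(2π)))·exp(−(3.6−8.2)²/(2·0.4²)) = 0.997356·exp(-66.12500) = 1.91041e-29
Weight by the priors:
  π_A·f_A = 0.32 × 0.000872683 = 0.000279258
  π_B·f_B = 0.25 × 0.410201 = 0.10255
  π_C·f_C = 0.36 × 0.0016009 = 0.000576325
  π_D·f_D = 0.07 × 1.91041e-29 = 1.33729e-30
Evidence: 0.000279258 + 0.10255 + 0.000576325 + 1.33729e-30 = 0.103406
So the posterior for Component B is 0.10255 / 0.103406 ≈ 0.992.

0.992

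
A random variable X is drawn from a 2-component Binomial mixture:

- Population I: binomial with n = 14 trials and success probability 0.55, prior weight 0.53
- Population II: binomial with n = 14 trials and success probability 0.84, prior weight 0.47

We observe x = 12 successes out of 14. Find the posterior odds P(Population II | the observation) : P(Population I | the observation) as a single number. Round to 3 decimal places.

18.057

Posterior odds = (π_i f_i(x)) / (π_j f_j(x)); the normalising sum cancels.
Evaluate each component's likelihood at the observed value:
  L_I = C(14,12)·0.55^12·0.45^2 = 91·0.000766218·0.2025 = 0.0141195
  L_II = C(14,12)·0.84^12·0.16^2 = 91·0.12341·0.0256 = 0.287497
Odds = (0.47/0.53) × (0.287497/0.0141195) = 0.886792 × 20.3617 ≈ 18.057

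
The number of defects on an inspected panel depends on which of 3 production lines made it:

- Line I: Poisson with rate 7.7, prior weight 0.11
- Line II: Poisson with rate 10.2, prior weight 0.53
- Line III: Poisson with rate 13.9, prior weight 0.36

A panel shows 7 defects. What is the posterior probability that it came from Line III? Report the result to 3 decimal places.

By Bayes' theorem, P(k | x) = w_k f_k(x) / Σ_j w_j f_j(x).
Poisson probabilities:
  p_I = 0.144191
  p_II = 0.0847163
  p_III = 0.0182802
Multiply by the mixture weights:
  w_I·p_I = 0.11 × 0.144191 = 0.015861
  w_II·p_II = 0.53 × 0.0847163 = 0.0448996
  w_III·p_III = 0.36 × 0.0182802 = 0.00658085
Normaliser: 0.015861 + 0.0448996 + 0.00658085 = 0.0673415
Responsibility of Line III: 0.00658085 / 0.0673415 ≈ 0.098

0.098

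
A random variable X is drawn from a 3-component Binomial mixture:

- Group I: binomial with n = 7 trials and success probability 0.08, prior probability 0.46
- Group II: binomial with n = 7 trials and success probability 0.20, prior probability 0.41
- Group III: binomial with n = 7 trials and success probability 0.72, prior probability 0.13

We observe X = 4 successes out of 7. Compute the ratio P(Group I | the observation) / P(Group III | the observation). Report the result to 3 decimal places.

Since P(k|x) ∝ π_k f_k(x), the posterior odds are π_i f_i(x) / (π_j f_j(x)).
Component likelihoods at x = 4 successes out of 7:
  L_I = C(7,4)·0.08^4·0.92^3 = 35·4.096e-05·0.778688 = 0.00111633
  L_II = C(7,4)·0.20^4·0.80^3 = 35·0.0016·0.512 = 0.028672
  L_III = C(7,4)·0.72^4·0.28^3 = 35·0.268739·0.021952 = 0.206477
0.00051351 / 0.026842 ≈ 0.019

0.019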